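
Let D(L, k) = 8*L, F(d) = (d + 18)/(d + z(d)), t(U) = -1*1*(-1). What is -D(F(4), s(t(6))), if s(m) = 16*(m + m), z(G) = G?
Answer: -22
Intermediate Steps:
t(U) = 1 (t(U) = -1*(-1) = 1)
F(d) = (18 + d)/(2*d) (F(d) = (d + 18)/(d + d) = (18 + d)/((2*d)) = (18 + d)*(1/(2*d)) = (18 + d)/(2*d))
s(m) = 32*m (s(m) = 16*(2*m) = 32*m)
-D(F(4), s(t(6))) = -8*(½)*(18 + 4)/4 = -8*(½)*(¼)*22 = -8*11/4 = -1*22 = -22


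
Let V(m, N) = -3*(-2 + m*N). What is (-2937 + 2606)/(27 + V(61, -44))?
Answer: -331/8085 ≈ -0.040940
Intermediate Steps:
V(m, N) = 6 - 3*N*m (V(m, N) = -3*(-2 + N*m) = 6 - 3*N*m)
(-2937 + 2606)/(27 + V(61, -44)) = (-2937 + 2606)/(27 + (6 - 3*(-44)*61)) = -331/(27 + (6 + 8052)) = -331/(27 + 8058) = -331/8085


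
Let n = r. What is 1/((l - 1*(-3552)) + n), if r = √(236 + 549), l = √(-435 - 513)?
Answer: 1/(3552 + √785 + 2*I*√237) ≈ 0.00027931 - 2.402e-6*I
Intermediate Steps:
l = 2*I*√237 (l = √(-948) = 2*I*√237 ≈ 30.79*I)
r = √785 ≈ 28.018
n = √785 ≈ 28.018
1/((l - 1*(-3552)) + n) = 1/((2*I*√237 - 1*(-3552)) + √785) = 1/((2*I*√237 + 3552) + √785) = 1/((3552 + 2*I*√237) + √785) = 1/(3552 + √785 + 2*I*√237)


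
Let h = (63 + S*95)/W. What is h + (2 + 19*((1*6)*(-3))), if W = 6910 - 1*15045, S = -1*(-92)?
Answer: -2774703/8135 ≈ -341.08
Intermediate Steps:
S = 92
W = -8135 (W = 6910 - 15045 = -8135)
h = -8803/8135 (h = (63 + 92*95)/(-8135) = (63 + 8740)*(-1/8135) = 8803*(-1/8135) = -8803/8135 ≈ -1.0821)
h + (2 + 19*((1*6)*(-3))) = -8803/8135 + (2 + 19*((1*6)*(-3))) = -8803/8135 + (2 + 19*(6*(-3))) = -8803/8135 + (2 + 19*(-18)) = -8803/8135 + (2 - 342) = -8803/8135 - 340 = -2774703/8135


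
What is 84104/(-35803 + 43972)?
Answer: 84104/8169 ≈ 10.296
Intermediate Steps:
84104/(-35803 + 43972) = 84104/8169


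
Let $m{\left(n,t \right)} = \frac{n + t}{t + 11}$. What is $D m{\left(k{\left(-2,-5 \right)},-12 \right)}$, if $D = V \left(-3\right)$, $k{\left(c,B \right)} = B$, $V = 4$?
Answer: $-204$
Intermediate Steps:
$m{\left(n,t \right)} = \frac{n + t}{11 + t}$
$D = -12$ ($D = 4 \left(-3\right) = -12$)
$D m{\left(k{\left(-2,-5 \right)},-12 \right)} = - 12 \frac{-5 - 12}{11 - 12} = - 12 \frac{1}{-1} \left(-17\right) = - 12 \left(\left(-1\right) \left(-17\right)\right) = \left(-12\right) 17 = -204$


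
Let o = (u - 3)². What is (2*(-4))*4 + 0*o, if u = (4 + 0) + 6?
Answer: -32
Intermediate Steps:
u = 10 (u = 4 + 6 = 10)
o = 49 (o = (10 - 3)² = 7² = 49)
(2*(-4))*4 + 0*o = (2*(-4))*4 + 0*49 = -8*4 + 0 = -32 + 0 = -32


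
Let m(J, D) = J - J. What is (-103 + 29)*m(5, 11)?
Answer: 0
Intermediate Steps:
m(J, D) = 0
(-103 + 29)*m(5, 11) = (-103 + 29)*0 = -74*0 = 0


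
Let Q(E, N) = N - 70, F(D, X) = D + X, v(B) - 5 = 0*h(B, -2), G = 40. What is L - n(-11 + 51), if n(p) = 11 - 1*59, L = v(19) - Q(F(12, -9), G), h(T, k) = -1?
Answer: 83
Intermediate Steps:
v(B) = 5 (v(B) = 5 + 0*(-1) = 5 + 0 = 5)
Q(E, N) = -70 + N
L = 35 (L = 5 - (-70 + 40) = 5 - 1*(-30) = 5 + 30 = 35)
n(p) = -48 (n(p) = 11 - 59 = -48)
L - n(-11 + 51) = 35 - 1*(-48) = 35 + 48 = 83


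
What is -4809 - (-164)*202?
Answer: 28319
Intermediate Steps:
-4809 - (-164)*202 = -4809 - 1*(-33128) = -4809 + 33128 = 28319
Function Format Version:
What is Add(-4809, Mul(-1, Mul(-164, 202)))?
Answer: 28319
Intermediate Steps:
Add(-4809, Mul(-1, Mul(-164, 202))) = Add(-4809, Mul(-1, -33128)) = Add(-4809, 33128) = 28319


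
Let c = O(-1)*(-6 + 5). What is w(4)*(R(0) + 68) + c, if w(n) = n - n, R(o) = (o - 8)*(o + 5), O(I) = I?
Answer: 1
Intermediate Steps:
R(o) = (-8 + o)*(5 + o)
w(n) = 0
c = 1 (c = -(-6 + 5) = -1*(-1) = 1)
w(4)*(R(0) + 68) + c = 0*((-40 + 0² - 3*0) + 68) + 1 = 0*((-40 + 0 + 0) + 68) + 1 = 0*(-40 + 68) + 1 = 0*28 + 1 = 0 + 1 = 1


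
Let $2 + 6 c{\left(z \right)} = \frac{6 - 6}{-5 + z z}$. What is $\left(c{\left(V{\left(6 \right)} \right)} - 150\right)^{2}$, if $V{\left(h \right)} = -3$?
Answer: $\frac{203401}{9} \approx 22600.0$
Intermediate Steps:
$c{\left(z \right)} = - \frac{1}{3}$ ($c{\left(z \right)} = - \frac{1}{3} + \frac{\left(6 - 6\right) \frac{1}{-5 + z z}}{6} = - \frac{1}{3} + \frac{0 \frac{1}{-5 + z^{2}}}{6} = - \frac{1}{3} + \frac{1}{6} \cdot 0 = - \frac{1}{3} + 0 = - \frac{1}{3}$)
$\left(c{\left(V{\left(6 \right)} \right)} - 150\right)^{2} = \left(- \frac{1}{3} - 150\right)^{2} = \left(- \frac{451}{3}\right)^{2} = \frac{203401}{9}$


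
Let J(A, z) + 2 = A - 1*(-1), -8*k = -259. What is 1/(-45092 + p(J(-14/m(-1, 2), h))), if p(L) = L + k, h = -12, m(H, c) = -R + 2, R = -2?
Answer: -8/360513 ≈ -2.2191e-5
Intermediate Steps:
m(H, c) = 4 (m(H, c) = -1*(-2) + 2 = 2 + 2 = 4)
k = 259/8 (k = -⅛*(-259) = 259/8 ≈ 32.375)
J(A, z) = -1 + A (J(A, z) = -2 + (A - 1*(-1)) = -2 + (A + 1) = -2 + (1 + A) = -1 + A)
p(L) = 259/8 + L (p(L) = L + 259/8 = 259/8 + L)
1/(-45092 + p(J(-14/m(-1, 2), h))) = 1/(-45092 + (259/8 + (-1 - 14/4))) = 1/(-45092 + (259/8 + (-1 - 14*¼))) = 1/(-45092 + (259/8 + (-1 - 7/2))) = 1/(-45092 + (259/8 - 9/2)) = 1/(-45092 + 223/8) = 1/(-360513/8) = -8/360513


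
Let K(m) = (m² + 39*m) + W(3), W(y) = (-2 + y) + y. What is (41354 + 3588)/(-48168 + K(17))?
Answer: -22471/23606 ≈ -0.95192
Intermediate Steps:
W(y) = -2 + 2*y
K(m) = 4 + m² + 39*m (K(m) = (m² + 39*m) + (-2 + 2*3) = (m² + 39*m) + (-2 + 6) = (m² + 39*m) + 4 = 4 + m² + 39*m)
(41354 + 3588)/(-48168 + K(17)) = (41354 + 3588)/(-48168 + (4 + 17² + 39*17)) = 44942/(-48168 + (4 + 289 + 663)) = 44942/(-48168 + 956) = 44942/(-47212) = 44942*(-1/47212) = -22471/23606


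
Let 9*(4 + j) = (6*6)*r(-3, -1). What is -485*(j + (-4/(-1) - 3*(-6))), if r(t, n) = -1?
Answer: -6790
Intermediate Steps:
j = -8 (j = -4 + ((6*6)*(-1))/9 = -4 + (36*(-1))/9 = -4 + (⅑)*(-36) = -4 - 4 = -8)
-485*(j + (-4/(-1) - 3*(-6))) = -485*(-8 + (-4/(-1) - 3*(-6))) = -485*(-8 + (-4*(-1) + 18)) = -485*(-8 + (4 + 18)) = -485*(-8 + 22) = -485*14 = -6790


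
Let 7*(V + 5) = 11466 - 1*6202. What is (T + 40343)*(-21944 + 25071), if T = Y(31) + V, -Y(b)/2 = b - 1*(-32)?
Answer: 128094428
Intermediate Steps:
V = 747 (V = -5 + (11466 - 1*6202)/7 = -5 + (11466 - 6202)/7 = -5 + (⅐)*5264 = -5 + 752 = 747)
Y(b) = -64 - 2*b (Y(b) = -2*(b - 1*(-32)) = -2*(b + 32) = -2*(32 + b) = -64 - 2*b)
T = 621 (T = (-64 - 2*31) + 747 = (-64 - 62) + 747 = -126 + 747 = 621)
(T + 40343)*(-21944 + 25071) = (621 + 40343)*(-21944 + 25071) = 40964*3127 = 128094428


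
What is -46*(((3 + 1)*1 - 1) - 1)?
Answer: -92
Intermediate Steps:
-46*(((3 + 1)*1 - 1) - 1) = -46*((4*1 - 1) - 1) = -46*((4 - 1) - 1) = -46*(3 - 1) = -46*2 = -92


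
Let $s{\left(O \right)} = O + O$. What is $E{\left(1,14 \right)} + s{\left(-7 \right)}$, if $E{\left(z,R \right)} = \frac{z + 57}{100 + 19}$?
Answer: $- \frac{1608}{119} \approx -13.513$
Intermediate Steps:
$E{\left(z,R \right)} = \frac{57}{119} + \frac{z}{119}$ ($E{\left(z,R \right)} = \frac{57 + z}{119} = \left(57 + z\right) \frac{1}{119} = \frac{57}{119} + \frac{z}{119}$)
$s{\left(O \right)} = 2 O$
$E{\left(1,14 \right)} + s{\left(-7 \right)} = \left(\frac{57}{119} + \frac{1}{119} \cdot 1\right) + 2 \left(-7\right) = \left(\frac{57}{119} + \frac{1}{119}\right) - 14 = \frac{58}{119} - 14 = - \frac{1608}{119}$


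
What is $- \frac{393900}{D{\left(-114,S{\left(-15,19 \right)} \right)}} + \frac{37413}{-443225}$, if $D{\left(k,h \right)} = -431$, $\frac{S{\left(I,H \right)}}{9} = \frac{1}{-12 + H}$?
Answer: $\frac{174570202497}{191029975} \approx 913.84$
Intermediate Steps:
$S{\left(I,H \right)} = \frac{9}{-12 + H}$
$- \frac{393900}{D{\left(-114,S{\left(-15,19 \right)} \right)}} + \frac{37413}{-443225} = - \frac{393900}{-431} + \frac{37413}{-443225} = \left(-393900\right) \left(- \frac{1}{431}\right) + 37413 \left(- \frac{1}{443225}\right) = \frac{393900}{431} - \frac{37413}{443225} = \frac{174570202497}{191029975}$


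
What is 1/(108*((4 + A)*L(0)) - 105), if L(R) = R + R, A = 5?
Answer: -1/105 ≈ -0.0095238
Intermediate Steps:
L(R) = 2*R
1/(108*((4 + A)*L(0)) - 105) = 1/(108*((4 + 5)*(2*0)) - 105) = 1/(108*(9*0) - 105) = 1/(108*0 - 105) = 1/(0 - 105) = 1/(-105) = -1/105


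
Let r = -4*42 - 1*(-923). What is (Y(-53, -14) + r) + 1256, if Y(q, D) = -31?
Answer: 1980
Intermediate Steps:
r = 755 (r = -168 + 923 = 755)
(Y(-53, -14) + r) + 1256 = (-31 + 755) + 1256 = 724 + 1256 = 1980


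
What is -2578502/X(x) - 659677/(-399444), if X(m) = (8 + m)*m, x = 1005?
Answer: -39819231987/45184439540 ≈ -0.88126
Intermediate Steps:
X(m) = m*(8 + m)
-2578502/X(x) - 659677/(-399444) = -2578502*1/(1005*(8 + 1005)) - 659677/(-399444) = -2578502/(1005*1013) - 659677*(-1/399444) = -2578502/1018065 + 659677/399444 = -39819231987/45184439540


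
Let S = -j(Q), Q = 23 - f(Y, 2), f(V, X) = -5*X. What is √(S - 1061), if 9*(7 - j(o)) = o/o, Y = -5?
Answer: I*√9611/3 ≈ 32.679*I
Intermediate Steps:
Q = 33 (Q = 23 - (-5)*2 = 23 - 1*(-10) = 23 + 10 = 33)
j(o) = 62/9 (j(o) = 7 - o/(9*o) = 7 - ⅑*1 = 7 - ⅑ = 62/9)
S = -62/9 (S = -1*62/9 = -62/9 ≈ -6.8889)
√(S - 1061) = √(-62/9 - 1061) = √(-9611/9) = I*√9611/3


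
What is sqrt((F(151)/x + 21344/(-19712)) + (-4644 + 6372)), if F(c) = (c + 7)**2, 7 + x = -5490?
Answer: sqrt(4937201215485154)/1693076 ≈ 41.502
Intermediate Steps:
x = -5497 (x = -7 - 5490 = -5497)
F(c) = (7 + c)**2
sqrt((F(151)/x + 21344/(-19712)) + (-4644 + 6372)) = sqrt(((7 + 151)**2/(-5497) + 21344/(-19712)) + (-4644 + 6372)) = sqrt((158**2*(-1/5497) + 21344*(-1/19712)) + 1728) = sqrt((24964*(-1/5497) - 667/616) + 1728) = sqrt((-24964/5497 - 667/616) + 1728) = sqrt(-19044323/3386152 + 1728) = sqrt(5832226333/3386152) = sqrt(4937201215485154)/1693076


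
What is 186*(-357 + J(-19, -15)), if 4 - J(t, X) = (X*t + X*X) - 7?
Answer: -159216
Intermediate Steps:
J(t, X) = 11 - X**2 - X*t (J(t, X) = 4 - ((X*t + X*X) - 7) = 4 - ((X*t + X**2) - 7) = 4 - ((X**2 + X*t) - 7) = 4 - (-7 + X**2 + X*t) = 4 + (7 - X**2 - X*t) = 11 - X**2 - X*t)
186*(-357 + J(-19, -15)) = 186*(-357 + (11 - 1*(-15)**2 - 1*(-15)*(-19))) = 186*(-357 + (11 - 1*225 - 285)) = 186*(-357 + (11 - 225 - 285)) = 186*(-357 - 499) = 186*(-856) = -159216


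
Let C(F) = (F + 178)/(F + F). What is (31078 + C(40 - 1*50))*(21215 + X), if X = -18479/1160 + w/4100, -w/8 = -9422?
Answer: 195952495677081/297250 ≈ 6.5922e+8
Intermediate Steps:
w = 75376 (w = -8*(-9422) = 75376)
X = 583613/237800 (X = -18479/1160 + 75376/4100 = -18479*1/1160 + 75376*(1/4100) = -18479/1160 + 18844/1025 = 583613/237800 ≈ 2.4542)
C(F) = (178 + F)/(2*F) (C(F) = (178 + F)/((2*F)) = (178 + F)*(1/(2*F)) = (178 + F)/(2*F))
(31078 + C(40 - 1*50))*(21215 + X) = (31078 + (178 + (40 - 1*50))/(2*(40 - 1*50)))*(21215 + 583613/237800) = (31078 + (178 + (40 - 50))/(2*(40 - 50)))*(5045510613/237800) = (31078 + (½)*(178 - 10)/(-10))*(5045510613/237800) = (31078 + (½)*(-⅒)*168)*(5045510613/237800) = (31078 - 42/5)*(5045510613/237800) = (155348/5)*(5045510613/237800) = 195952495677081/297250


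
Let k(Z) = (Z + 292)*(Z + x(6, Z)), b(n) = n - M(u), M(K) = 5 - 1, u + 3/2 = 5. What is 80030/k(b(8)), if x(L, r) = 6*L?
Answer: 8003/1184 ≈ 6.7593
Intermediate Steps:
u = 7/2 (u = -3/2 + 5 = 7/2 ≈ 3.5000)
M(K) = 4
b(n) = -4 + n (b(n) = n - 1*4 = n - 4 = -4 + n)
k(Z) = (36 + Z)*(292 + Z) (k(Z) = (Z + 292)*(Z + 6*6) = (292 + Z)*(Z + 36) = (292 + Z)*(36 + Z) = (36 + Z)*(292 + Z))
80030/k(b(8)) = 80030/(10512 + (-4 + 8)² + 328*(-4 + 8)) = 80030/(10512 + 4² + 328*4) = 80030/(10512 + 16 + 1312) = 80030/11840 = 80030*(1/11840) = 8003/1184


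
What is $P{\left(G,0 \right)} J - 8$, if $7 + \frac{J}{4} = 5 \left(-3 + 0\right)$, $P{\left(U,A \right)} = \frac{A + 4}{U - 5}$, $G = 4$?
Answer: $344$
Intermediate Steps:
$P{\left(U,A \right)} = \frac{4 + A}{-5 + U}$
$J = -88$ ($J = -28 + 4 \cdot 5 \left(-3 + 0\right) = -28 + 4 \cdot 5 \left(-3\right) = -28 + 4 \left(-15\right) = -28 - 60 = -88$)
$P{\left(G,0 \right)} J - 8 = \frac{4 + 0}{-5 + 4} \left(-88\right) - 8 = \frac{1}{-1} \cdot 4 \left(-88\right) - 8 = \left(-1\right) 4 \left(-88\right) - 8 = \left(-4\right) \left(-88\right) - 8 = 352 - 8 = 344$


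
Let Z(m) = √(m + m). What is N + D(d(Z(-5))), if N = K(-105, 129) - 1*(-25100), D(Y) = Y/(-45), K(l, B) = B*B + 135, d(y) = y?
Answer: 41876 - I*√10/45 ≈ 41876.0 - 0.070273*I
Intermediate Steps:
Z(m) = √2*√m (Z(m) = √(2*m) = √2*√m)
K(l, B) = 135 + B² (K(l, B) = B² + 135 = 135 + B²)
D(Y) = -Y/45 (D(Y) = Y*(-1/45) = -Y/45)
N = 41876 (N = (135 + 129²) - 1*(-25100) = (135 + 16641) + 25100 = 16776 + 25100 = 41876)
N + D(d(Z(-5))) = 41876 - √2*√(-5)/45 = 41876 - √2*I*√5/45 = 41876 - I*√10/45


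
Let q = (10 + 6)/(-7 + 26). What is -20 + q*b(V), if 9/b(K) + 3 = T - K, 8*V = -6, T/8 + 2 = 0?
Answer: -28316/1387 ≈ -20.415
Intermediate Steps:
T = -16 (T = -16 + 8*0 = -16 + 0 = -16)
V = -¾ (V = (⅛)*(-6) = -¾ ≈ -0.75000)
q = 16/19 ≈ 0.84210
b(K) = 9/(-19 - K) (b(K) = 9/(-3 + (-16 - K)) = 9/(-19 - K))
-20 + q*b(V) = -20 + 16*(-9/(19 - ¾))/19 = -20 + 16*(-9/73/4)/19 = -20 + 16*(-9*4/73)/19 = -20 + (16/19)*(-36/73) = -20 - 576/1387 = -28316/1387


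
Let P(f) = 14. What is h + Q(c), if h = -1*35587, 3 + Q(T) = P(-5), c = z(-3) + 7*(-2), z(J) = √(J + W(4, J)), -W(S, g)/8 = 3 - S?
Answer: -35576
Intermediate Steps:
W(S, g) = -24 + 8*S (W(S, g) = -8*(3 - S) = -24 + 8*S)
z(J) = √(8 + J) (z(J) = √(J + (-24 + 8*4)) = √(J + (-24 + 32)) = √(J + 8) = √(8 + J))
c = -14 + √5 (c = √(8 - 3) + 7*(-2) = √5 - 14 = -14 + √5 ≈ -11.764)
Q(T) = 11 (Q(T) = -3 + 14 = 11)
h = -35587
h + Q(c) = -35587 + 11 = -35576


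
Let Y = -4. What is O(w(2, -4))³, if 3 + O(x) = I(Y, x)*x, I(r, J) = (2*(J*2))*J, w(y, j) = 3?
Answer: 1157625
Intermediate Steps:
I(r, J) = 4*J² (I(r, J) = (2*(2*J))*J = (4*J)*J = 4*J²)
O(x) = -3 + 4*x³ (O(x) = -3 + (4*x²)*x = -3 + 4*x³)
O(w(2, -4))³ = (-3 + 4*3³)³ = (-3 + 4*27)³ = (-3 + 108)³ = 105³ = 1157625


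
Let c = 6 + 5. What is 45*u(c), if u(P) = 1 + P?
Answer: 540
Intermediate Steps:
c = 11
45*u(c) = 45*(1 + 11) = 45*12 = 540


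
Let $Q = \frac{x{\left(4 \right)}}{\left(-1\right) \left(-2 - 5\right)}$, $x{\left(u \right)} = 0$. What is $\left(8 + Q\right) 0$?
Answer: $0$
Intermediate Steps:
$Q = 0$ ($Q = \frac{0}{\left(-1\right) \left(-2 - 5\right)} = \frac{0}{\left(-1\right) \left(-7\right)} = \frac{0}{7} = 0 \cdot \frac{1}{7} = 0$)
$\left(8 + Q\right) 0 = \left(8 + 0\right) 0 = 8 \cdot 0 = 0$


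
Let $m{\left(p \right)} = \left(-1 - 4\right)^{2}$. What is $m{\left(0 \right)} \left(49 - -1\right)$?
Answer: $1250$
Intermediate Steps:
$m{\left(p \right)} = 25$ ($m{\left(p \right)} = \left(-5\right)^{2} = 25$)
$m{\left(0 \right)} \left(49 - -1\right) = 25 \left(49 - -1\right) = 25 \left(49 + \left(-5 + 6\right)\right) = 25 \left(49 + 1\right) = 25 \cdot 50 = 1250$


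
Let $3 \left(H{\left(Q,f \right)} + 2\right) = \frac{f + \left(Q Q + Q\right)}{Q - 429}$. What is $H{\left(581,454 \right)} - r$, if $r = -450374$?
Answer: $\frac{51427057}{114} \approx 4.5111 \cdot 10^{5}$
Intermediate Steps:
$H{\left(Q,f \right)} = -2 + \frac{Q + f + Q^{2}}{3 \left(-429 + Q\right)}$ ($H{\left(Q,f \right)} = -2 + \frac{\left(f + \left(Q Q + Q\right)\right) \frac{1}{Q - 429}}{3} = -2 + \frac{\left(f + \left(Q^{2} + Q\right)\right) \frac{1}{-429 + Q}}{3} = -2 + \frac{\left(f + \left(Q + Q^{2}\right)\right) \frac{1}{-429 + Q}}{3} = -2 + \frac{\left(Q + f + Q^{2}\right) \frac{1}{-429 + Q}}{3} = -2 + \frac{\frac{1}{-429 + Q} \left(Q + f + Q^{2}\right)}{3} = -2 + \frac{Q + f + Q^{2}}{3 \left(-429 + Q\right)}$)
$H{\left(581,454 \right)} - r = \frac{2574 + 454 + 581^{2} - 2905}{3 \left(-429 + 581\right)} - -450374 = \frac{2574 + 454 + 337561 - 2905}{3 \cdot 152} + 450374 = \frac{1}{3} \cdot \frac{1}{152} \cdot 337684 + 450374 = \frac{84421}{114} + 450374 = \frac{51427057}{114}$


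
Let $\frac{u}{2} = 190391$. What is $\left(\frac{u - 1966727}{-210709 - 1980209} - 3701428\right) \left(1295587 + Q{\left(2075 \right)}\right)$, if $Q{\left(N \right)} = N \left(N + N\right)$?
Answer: $- \frac{26779909632751561561}{730306} \approx -3.6669 \cdot 10^{13}$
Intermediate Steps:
$u = 380782$ ($u = 2 \cdot 190391 = 380782$)
$Q{\left(N \right)} = 2 N^{2}$ ($Q{\left(N \right)} = N 2 N = 2 N^{2}$)
$\left(\frac{u - 1966727}{-210709 - 1980209} - 3701428\right) \left(1295587 + Q{\left(2075 \right)}\right) = \left(\frac{380782 - 1966727}{-210709 - 1980209} - 3701428\right) \left(1295587 + 2 \cdot 2075^{2}\right) = \left(- \frac{1585945}{-2190918} - 3701428\right) \left(1295587 + 2 \cdot 4305625\right) = \left(\left(-1585945\right) \left(- \frac{1}{2190918}\right) - 3701428\right) \left(1295587 + 8611250\right) = \left(\frac{1585945}{2190918} - 3701428\right) 9906837 = \left(- \frac{8109523644959}{2190918}\right) 9906837 = - \frac{26779909632751561561}{730306}$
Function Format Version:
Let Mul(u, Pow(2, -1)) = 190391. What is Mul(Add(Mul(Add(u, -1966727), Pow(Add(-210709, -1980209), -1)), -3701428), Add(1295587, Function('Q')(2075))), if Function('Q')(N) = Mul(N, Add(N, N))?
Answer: Rational(-26779909632751561561, 730306) ≈ -3.6669e+13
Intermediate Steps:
u = 380782 (u = Mul(2, 190391) = 380782)
Function('Q')(N) = Mul(2, Pow(N, 2)) (Function('Q')(N) = Mul(N, Mul(2, N)) = Mul(2, Pow(N, 2)))
Mul(Add(Mul(Add(u, -1966727), Pow(Add(-210709, -1980209), -1)), -3701428), Add(1295587, Function('Q')(2075))) = Mul(Add(Mul(Add(380782, -1966727), Pow(Add(-210709, -1980209), -1)), -3701428), Add(1295587, Mul(2, Pow(2075, 2)))) = Mul(Add(Mul(-1585945, Pow(-2190918, -1)), -3701428), Add(1295587, Mul(2, 4305625))) = Mul(Add(Mul(-1585945, Rational(-1, 2190918)), -3701428), Add(1295587, 8611250)) = Mul(Add(Rational(1585945, 2190918), -3701428), 9906837) = Mul(Rational(-8109523644959, 2190918), 9906837) = Rational(-26779909632751561561, 730306)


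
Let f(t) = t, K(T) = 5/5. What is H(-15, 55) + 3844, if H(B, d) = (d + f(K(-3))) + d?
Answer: 3955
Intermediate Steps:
K(T) = 1 (K(T) = 5*(⅕) = 1)
H(B, d) = 1 + 2*d (H(B, d) = (d + 1) + d = (1 + d) + d = 1 + 2*d)
H(-15, 55) + 3844 = (1 + 2*55) + 3844 = (1 + 110) + 3844 = 111 + 3844 = 3955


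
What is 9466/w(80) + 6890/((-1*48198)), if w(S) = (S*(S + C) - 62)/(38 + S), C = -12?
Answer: 13449883301/64802211 ≈ 207.55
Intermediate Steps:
w(S) = (-62 + S*(-12 + S))/(38 + S) (w(S) = (S*(S - 12) - 62)/(38 + S) = (S*(-12 + S) - 62)/(38 + S) = (-62 + S*(-12 + S))/(38 + S))
9466/w(80) + 6890/((-1*48198)) = 9466/(((-62 + 80² - 12*80)/(38 + 80))) + 6890/((-1*48198)) = 9466/(((-62 + 6400 - 960)/118)) + 6890/(-48198) = 9466/(((1/118)*5378)) + 6890*(-1/48198) = 9466/(2689/59) - 3445/24099 = 9466*(59/2689) - 3445/24099 = 558494/2689 - 3445/24099 = 13449883301/64802211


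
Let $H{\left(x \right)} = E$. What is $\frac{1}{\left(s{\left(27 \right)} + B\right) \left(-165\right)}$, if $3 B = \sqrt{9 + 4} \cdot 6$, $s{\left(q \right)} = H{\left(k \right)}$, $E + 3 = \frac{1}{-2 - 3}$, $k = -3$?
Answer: $- \frac{4}{8613} - \frac{5 \sqrt{13}}{17226} \approx -0.001511$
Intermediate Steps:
$E = - \frac{16}{5}$ ($E = -3 + \frac{1}{-2 - 3} = -3 + \frac{1}{-5} = -3 - \frac{1}{5} = - \frac{16}{5} \approx -3.2$)
$H{\left(x \right)} = - \frac{16}{5}$
$s{\left(q \right)} = - \frac{16}{5}$
$B = 2 \sqrt{13}$ ($B = \frac{\sqrt{9 + 4} \cdot 6}{3} = \frac{\sqrt{13} \cdot 6}{3} = \frac{6 \sqrt{13}}{3} = 2 \sqrt{13} \approx 7.2111$)
$\frac{1}{\left(s{\left(27 \right)} + B\right) \left(-165\right)} = \frac{1}{\left(- \frac{16}{5} + 2 \sqrt{13}\right) \left(-165\right)} = \frac{1}{- \frac{16}{5} + 2 \sqrt{13}} \left(- \frac{1}{165}\right) = - \frac{1}{165 \left(- \frac{16}{5} + 2 \sqrt{13}\right)}$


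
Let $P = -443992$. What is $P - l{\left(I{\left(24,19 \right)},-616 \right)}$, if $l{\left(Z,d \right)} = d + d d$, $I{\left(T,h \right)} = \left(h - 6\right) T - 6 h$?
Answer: $-822832$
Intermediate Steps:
$I{\left(T,h \right)} = - 6 h + T \left(-6 + h\right)$ ($I{\left(T,h \right)} = \left(-6 + h\right) T - 6 h = T \left(-6 + h\right) - 6 h = - 6 h + T \left(-6 + h\right)$)
$l{\left(Z,d \right)} = d + d^{2}$
$P - l{\left(I{\left(24,19 \right)},-616 \right)} = -443992 - - 616 \left(1 - 616\right) = -443992 - \left(-616\right) \left(-615\right) = -443992 - 378840 = -822832$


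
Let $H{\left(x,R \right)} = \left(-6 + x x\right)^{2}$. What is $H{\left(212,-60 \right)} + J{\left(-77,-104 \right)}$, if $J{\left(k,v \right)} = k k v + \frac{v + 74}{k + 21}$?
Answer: $\frac{56526602399}{28} \approx 2.0188 \cdot 10^{9}$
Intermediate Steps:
$H{\left(x,R \right)} = \left(-6 + x^{2}\right)^{2}$
$J{\left(k,v \right)} = v k^{2} + \frac{74 + v}{21 + k}$ ($J{\left(k,v \right)} = k^{2} v + \frac{74 + v}{21 + k} = v k^{2} + \frac{74 + v}{21 + k}$)
$H{\left(212,-60 \right)} + J{\left(-77,-104 \right)} = \left(-6 + 212^{2}\right)^{2} + \frac{74 - 104 - 104 \left(-77\right)^{3} + 21 \left(-104\right) \left(-77\right)^{2}}{21 - 77} = \left(-6 + 44944\right)^{2} + \frac{74 - 104 - -47479432 + 21 \left(-104\right) 5929}{-56} = 44938^{2} - \frac{74 - 104 + 47479432 - 12948936}{56} = 2019423844 - \frac{17265233}{28} = \frac{56526602399}{28}$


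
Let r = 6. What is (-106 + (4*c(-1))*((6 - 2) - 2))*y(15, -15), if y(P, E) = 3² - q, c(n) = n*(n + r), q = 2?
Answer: -1022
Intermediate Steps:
c(n) = n*(6 + n) (c(n) = n*(n + 6) = n*(6 + n))
y(P, E) = 7 (y(P, E) = 3² - 1*2 = 9 - 2 = 7)
(-106 + (4*c(-1))*((6 - 2) - 2))*y(15, -15) = (-106 + (4*(-(6 - 1)))*((6 - 2) - 2))*7 = (-106 + (4*(-1*5))*(4 - 2))*7 = (-106 + (4*(-5))*2)*7 = (-106 - 20*2)*7 = (-106 - 40)*7 = -146*7 = -1022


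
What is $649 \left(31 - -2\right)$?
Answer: $21417$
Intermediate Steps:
$649 \left(31 - -2\right) = 649 \left(31 + 2\right) = 649 \cdot 33 = 21417$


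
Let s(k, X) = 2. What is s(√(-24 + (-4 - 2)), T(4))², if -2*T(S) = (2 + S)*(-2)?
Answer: 4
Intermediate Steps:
T(S) = 2 + S (T(S) = -(2 + S)*(-2)/2 = -(-4 - 2*S)/2 = 2 + S)
s(√(-24 + (-4 - 2)), T(4))² = 2² = 4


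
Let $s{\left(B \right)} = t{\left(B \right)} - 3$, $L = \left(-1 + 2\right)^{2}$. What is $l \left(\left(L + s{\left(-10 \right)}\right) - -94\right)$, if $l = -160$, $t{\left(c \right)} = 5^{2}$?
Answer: $-18720$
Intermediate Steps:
$t{\left(c \right)} = 25$
$L = 1$ ($L = 1^{2} = 1$)
$s{\left(B \right)} = 22$ ($s{\left(B \right)} = 25 - 3 = 22$)
$l \left(\left(L + s{\left(-10 \right)}\right) - -94\right) = - 160 \left(\left(1 + 22\right) - -94\right) = - 160 \left(23 + 94\right) = \left(-160\right) 117 = -18720$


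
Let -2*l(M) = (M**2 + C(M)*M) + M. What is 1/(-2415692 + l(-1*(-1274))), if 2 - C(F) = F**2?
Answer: 1/1030670271 ≈ 9.7024e-10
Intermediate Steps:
C(F) = 2 - F**2
l(M) = -M/2 - M**2/2 - M*(2 - M**2)/2 (l(M) = -((M**2 + (2 - M**2)*M) + M)/2 = -((M**2 + M*(2 - M**2)) + M)/2 = -(M + M**2 + M*(2 - M**2))/2 = -M/2 - M**2/2 - M*(2 - M**2)/2)
1/(-2415692 + l(-1*(-1274))) = 1/(-2415692 + (-1*(-1274))*(-3 + (-1*(-1274))**2 - (-1)*(-1274))/2) = 1/(-2415692 + (1/2)*1274*(-3 + 1274**2 - 1*1274)) = 1/(-2415692 + (1/2)*1274*(-3 + 1623076 - 1274)) = 1/(-2415692 + (1/2)*1274*1621799) = 1/(-2415692 + 1033085963) = 1/1030670271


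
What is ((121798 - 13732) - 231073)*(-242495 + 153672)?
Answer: 10925850761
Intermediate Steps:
((121798 - 13732) - 231073)*(-242495 + 153672) = (108066 - 231073)*(-88823) = -123007*(-88823) = 10925850761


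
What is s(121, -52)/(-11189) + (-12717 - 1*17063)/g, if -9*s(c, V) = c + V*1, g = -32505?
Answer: 66691525/72739689 ≈ 0.91685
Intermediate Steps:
s(c, V) = -V/9 - c/9 (s(c, V) = -(c + V*1)/9 = -(c + V)/9 = -(V + c)/9 = -V/9 - c/9)
s(121, -52)/(-11189) + (-12717 - 1*17063)/g = (-⅑*(-52) - ⅑*121)/(-11189) + (-12717 - 1*17063)/(-32505) = (52/9 - 121/9)*(-1/11189) + (-12717 - 17063)*(-1/32505) = -23/3*(-1/11189) - 29780*(-1/32505) = 23/33567 + 5956/6501 = 66691525/72739689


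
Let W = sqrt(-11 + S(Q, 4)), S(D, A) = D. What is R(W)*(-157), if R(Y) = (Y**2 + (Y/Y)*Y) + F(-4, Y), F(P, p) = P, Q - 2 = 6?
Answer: 1099 - 157*I*sqrt(3) ≈ 1099.0 - 271.93*I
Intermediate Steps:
Q = 8 (Q = 2 + 6 = 8)
W = I*sqrt(3) (W = sqrt(-11 + 8) = sqrt(-3) = I*sqrt(3) ≈ 1.732*I)
R(Y) = -4 + Y + Y**2 (R(Y) = (Y**2 + (Y/Y)*Y) - 4 = (Y**2 + 1*Y) - 4 = (Y**2 + Y) - 4 = (Y + Y**2) - 4 = -4 + Y + Y**2)
R(W)*(-157) = (-4 + I*sqrt(3) + (I*sqrt(3))**2)*(-157) = (-4 + I*sqrt(3) - 3)*(-157) = (-7 + I*sqrt(3))*(-157) = 1099 - 157*I*sqrt(3)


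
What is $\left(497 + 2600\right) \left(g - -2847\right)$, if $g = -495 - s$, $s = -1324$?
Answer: $11384572$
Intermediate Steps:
$g = 829$ ($g = -495 - -1324 = -495 + 1324 = 829$)
$\left(497 + 2600\right) \left(g - -2847\right) = \left(497 + 2600\right) \left(829 - -2847\right) = 3097 \left(829 + 2847\right) = 3097 \cdot 3676 = 11384572$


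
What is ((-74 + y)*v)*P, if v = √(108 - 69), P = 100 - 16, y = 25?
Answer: -4116*√39 ≈ -25704.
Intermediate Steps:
P = 84
v = √39 ≈ 6.2450
((-74 + y)*v)*P = ((-74 + 25)*√39)*84 = -49*√39*84 = -4116*√39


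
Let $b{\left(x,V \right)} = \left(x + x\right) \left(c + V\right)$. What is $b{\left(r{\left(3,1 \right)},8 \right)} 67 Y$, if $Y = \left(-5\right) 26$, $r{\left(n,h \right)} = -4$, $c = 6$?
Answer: $975520$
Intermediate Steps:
$b{\left(x,V \right)} = 2 x \left(6 + V\right)$ ($b{\left(x,V \right)} = \left(x + x\right) \left(6 + V\right) = 2 x \left(6 + V\right)$)
$Y = -130$
$b{\left(r{\left(3,1 \right)},8 \right)} 67 Y = 2 \left(-4\right) \left(6 + 8\right) 67 \left(-130\right) = 2 \left(-4\right) 14 \cdot 67 \left(-130\right) = \left(-112\right) 67 \left(-130\right) = \left(-7504\right) \left(-130\right) = 975520$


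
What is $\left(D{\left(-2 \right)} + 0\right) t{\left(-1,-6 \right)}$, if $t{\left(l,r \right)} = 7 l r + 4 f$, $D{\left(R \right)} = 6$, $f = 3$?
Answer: $324$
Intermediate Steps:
$t{\left(l,r \right)} = 12 + 7 l r$ ($t{\left(l,r \right)} = 7 l r + 4 \cdot 3 = 7 l r + 12 = 12 + 7 l r$)
$\left(D{\left(-2 \right)} + 0\right) t{\left(-1,-6 \right)} = \left(6 + 0\right) \left(12 + 7 \left(-1\right) \left(-6\right)\right) = 6 \left(12 + 42\right) = 6 \cdot 54 = 324$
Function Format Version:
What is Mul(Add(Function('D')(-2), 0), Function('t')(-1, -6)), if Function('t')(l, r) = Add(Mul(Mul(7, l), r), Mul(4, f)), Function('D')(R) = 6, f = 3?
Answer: 324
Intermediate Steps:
Function('t')(l, r) = Add(12, Mul(7, l, r)) (Function('t')(l, r) = Add(Mul(Mul(7, l), r), Mul(4, 3)) = Add(Mul(7, l, r), 12) = Add(12, Mul(7, l, r)))
Mul(Add(Function('D')(-2), 0), Function('t')(-1, -6)) = Mul(Add(6, 0), Add(12, Mul(7, -1, -6))) = Mul(6, Add(12, 42)) = Mul(6, 54) = 324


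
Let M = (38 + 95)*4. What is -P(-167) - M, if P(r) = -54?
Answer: -478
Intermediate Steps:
M = 532 (M = 133*4 = 532)
-P(-167) - M = -1*(-54) - 1*532 = 54 - 532 = -478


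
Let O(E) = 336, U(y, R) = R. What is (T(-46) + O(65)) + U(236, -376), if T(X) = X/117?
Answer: -4726/117 ≈ -40.393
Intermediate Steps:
T(X) = X/117 (T(X) = X*(1/117) = X/117)
(T(-46) + O(65)) + U(236, -376) = ((1/117)*(-46) + 336) - 376 = (-46/117 + 336) - 376 = 39266/117 - 376 = -4726/117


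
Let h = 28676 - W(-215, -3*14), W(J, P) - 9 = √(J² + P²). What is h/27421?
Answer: 28667/27421 - √47989/27421 ≈ 1.0375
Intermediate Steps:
W(J, P) = 9 + √(J² + P²)
h = 28667 - √47989 (h = 28676 - (9 + √((-215)² + (-3*14)²)) = 28676 - (9 + √(46225 + (-42)²)) = 28676 - (9 + √(46225 + 1764)) = 28676 - (9 + √47989) = 28676 + (-9 - √47989) = 28667 - √47989 ≈ 28448.)
h/27421 = (28667 - √47989)/27421 = (28667 - √47989)*(1/27421) = 28667/27421 - √47989/27421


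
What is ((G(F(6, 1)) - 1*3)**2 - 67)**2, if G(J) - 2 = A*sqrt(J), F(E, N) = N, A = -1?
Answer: 3969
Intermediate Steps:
G(J) = 2 - sqrt(J)
((G(F(6, 1)) - 1*3)**2 - 67)**2 = (((2 - sqrt(1)) - 1*3)**2 - 67)**2 = (((2 - 1*1) - 3)**2 - 67)**2 = (((2 - 1) - 3)**2 - 67)**2 = ((1 - 3)**2 - 67)**2 = ((-2)**2 - 67)**2 = (4 - 67)**2 = (-63)**2 = 3969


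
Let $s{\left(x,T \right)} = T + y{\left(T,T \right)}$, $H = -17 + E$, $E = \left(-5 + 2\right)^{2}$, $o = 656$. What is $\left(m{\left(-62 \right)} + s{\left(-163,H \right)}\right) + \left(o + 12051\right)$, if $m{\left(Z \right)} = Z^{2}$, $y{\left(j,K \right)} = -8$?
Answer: $16535$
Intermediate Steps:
$E = 9$ ($E = \left(-3\right)^{2} = 9$)
$H = -8$ ($H = -17 + 9 = -8$)
$s{\left(x,T \right)} = -8 + T$ ($s{\left(x,T \right)} = T - 8 = -8 + T$)
$\left(m{\left(-62 \right)} + s{\left(-163,H \right)}\right) + \left(o + 12051\right) = \left(\left(-62\right)^{2} - 16\right) + \left(656 + 12051\right) = \left(3844 - 16\right) + 12707 = 3828 + 12707 = 16535$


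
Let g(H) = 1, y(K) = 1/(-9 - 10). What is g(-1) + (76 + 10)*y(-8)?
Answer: -67/19 ≈ -3.5263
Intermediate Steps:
y(K) = -1/19 (y(K) = 1/(-19) = -1/19)
g(-1) + (76 + 10)*y(-8) = 1 + (76 + 10)*(-1/19) = 1 + 86*(-1/19) = 1 - 86/19 = -67/19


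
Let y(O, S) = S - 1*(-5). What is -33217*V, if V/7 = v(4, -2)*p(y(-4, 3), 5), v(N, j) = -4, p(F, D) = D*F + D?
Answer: 41853420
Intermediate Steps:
y(O, S) = 5 + S (y(O, S) = S + 5 = 5 + S)
p(F, D) = D + D*F
V = -1260 (V = 7*(-20*(1 + (5 + 3))) = 7*(-20*(1 + 8)) = 7*(-20*9) = 7*(-4*45) = 7*(-180) = -1260)
-33217*V = -33217*(-1260) = 41853420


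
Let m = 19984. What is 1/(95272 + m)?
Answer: 1/115256 ≈ 8.6763e-6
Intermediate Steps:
1/(95272 + m) = 1/(95272 + 19984) = 1/115256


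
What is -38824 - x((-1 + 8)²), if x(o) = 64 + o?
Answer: -38937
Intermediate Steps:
-38824 - x((-1 + 8)²) = -38824 - (64 + (-1 + 8)²) = -38824 - (64 + 7²) = -38824 - (64 + 49) = -38824 - 1*113 = -38824 - 113 = -38937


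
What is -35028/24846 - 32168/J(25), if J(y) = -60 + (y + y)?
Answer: 66574654/20705 ≈ 3215.4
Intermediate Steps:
J(y) = -60 + 2*y
-35028/24846 - 32168/J(25) = -35028/24846 - 32168/(-60 + 2*25) = -35028*1/24846 - 32168/(-60 + 50) = -5838/4141 - 32168/(-10) = -5838/4141 - 32168*(-⅒) = -5838/4141 + 16084/5 = 66574654/20705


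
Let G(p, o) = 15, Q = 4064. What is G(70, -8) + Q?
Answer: 4079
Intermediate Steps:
G(70, -8) + Q = 15 + 4064 = 4079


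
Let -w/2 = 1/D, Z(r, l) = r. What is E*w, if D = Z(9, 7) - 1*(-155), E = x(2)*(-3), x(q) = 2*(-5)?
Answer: -15/41 ≈ -0.36585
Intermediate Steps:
x(q) = -10
E = 30 (E = -10*(-3) = 30)
D = 164 (D = 9 - 1*(-155) = 9 + 155 = 164)
w = -1/82 (w = -2/164 = -2*1/164 = -1/82 ≈ -0.012195)
E*w = 30*(-1/82) = -15/41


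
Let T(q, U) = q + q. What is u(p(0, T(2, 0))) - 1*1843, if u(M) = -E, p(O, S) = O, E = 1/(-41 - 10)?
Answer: -93992/51 ≈ -1843.0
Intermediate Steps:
E = -1/51 (E = 1/(-51) = -1/51 ≈ -0.019608)
T(q, U) = 2*q
u(M) = 1/51 (u(M) = -1*(-1/51) = 1/51)
u(p(0, T(2, 0))) - 1*1843 = 1/51 - 1*1843 = 1/51 - 1843 = -93992/51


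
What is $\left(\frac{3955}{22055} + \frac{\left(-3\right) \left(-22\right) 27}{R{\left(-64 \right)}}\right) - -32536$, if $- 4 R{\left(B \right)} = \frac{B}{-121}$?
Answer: $\frac{672582375}{35288} \approx 19060.0$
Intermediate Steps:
$R{\left(B \right)} = \frac{B}{484}$ ($R{\left(B \right)} = - \frac{B \frac{1}{-121}}{4} = - \frac{B \left(- \frac{1}{121}\right)}{4} = - \frac{\left(- \frac{1}{121}\right) B}{4} = \frac{B}{484}$)
$\left(\frac{3955}{22055} + \frac{\left(-3\right) \left(-22\right) 27}{R{\left(-64 \right)}}\right) - -32536 = \left(\frac{3955}{22055} + \frac{\left(-3\right) \left(-22\right) 27}{\frac{1}{484} \left(-64\right)}\right) - -32536 = \left(3955 \cdot \frac{1}{22055} + \frac{66 \cdot 27}{- \frac{16}{121}}\right) + 32536 = \left(\frac{791}{4411} + 1782 \left(- \frac{121}{16}\right)\right) + 32536 = \left(\frac{791}{4411} - \frac{107811}{8}\right) + 32536 = - \frac{475547993}{35288} + 32536 = \frac{672582375}{35288}$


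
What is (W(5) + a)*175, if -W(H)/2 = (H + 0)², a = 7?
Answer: -7525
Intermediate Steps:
W(H) = -2*H² (W(H) = -2*(H + 0)² = -2*H²)
(W(5) + a)*175 = (-2*5² + 7)*175 = (-2*25 + 7)*175 = (-50 + 7)*175 = -43*175 = -7525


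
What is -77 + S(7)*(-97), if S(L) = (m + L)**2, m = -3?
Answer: -1629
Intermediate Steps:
S(L) = (-3 + L)**2
-77 + S(7)*(-97) = -77 + (-3 + 7)**2*(-97) = -77 + 4**2*(-97) = -77 + 16*(-97) = -77 - 1552 = -1629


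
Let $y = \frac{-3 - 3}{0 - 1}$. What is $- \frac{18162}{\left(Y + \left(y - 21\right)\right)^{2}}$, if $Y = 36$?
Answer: $- \frac{2018}{49} \approx -41.184$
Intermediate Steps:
$y = 6$ ($y = - \frac{6}{-1} = \left(-6\right) \left(-1\right) = 6$)
$- \frac{18162}{\left(Y + \left(y - 21\right)\right)^{2}} = - \frac{18162}{\left(36 + \left(6 - 21\right)\right)^{2}} = - \frac{18162}{\left(36 - 15\right)^{2}} = - \frac{18162}{21^{2}} = - \frac{18162}{441} = \left(-18162\right) \frac{1}{441} = - \frac{2018}{49}$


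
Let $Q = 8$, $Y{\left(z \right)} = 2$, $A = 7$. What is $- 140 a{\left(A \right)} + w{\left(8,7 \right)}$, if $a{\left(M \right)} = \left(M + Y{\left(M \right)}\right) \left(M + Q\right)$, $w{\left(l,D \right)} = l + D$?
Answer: $-18885$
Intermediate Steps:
$w{\left(l,D \right)} = D + l$
$a{\left(M \right)} = \left(2 + M\right) \left(8 + M\right)$ ($a{\left(M \right)} = \left(M + 2\right) \left(M + 8\right) = \left(2 + M\right) \left(8 + M\right)$)
$- 140 a{\left(A \right)} + w{\left(8,7 \right)} = - 140 \left(16 + 7^{2} + 10 \cdot 7\right) + \left(7 + 8\right) = - 140 \left(16 + 49 + 70\right) + 15 = \left(-140\right) 135 + 15 = -18900 + 15 = -18885$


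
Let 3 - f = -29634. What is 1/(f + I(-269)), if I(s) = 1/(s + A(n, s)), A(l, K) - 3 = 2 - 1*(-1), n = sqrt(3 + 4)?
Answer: 263/7794530 ≈ 3.3742e-5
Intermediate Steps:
f = 29637 (f = 3 - 1*(-29634) = 3 + 29634 = 29637)
n = sqrt(7) ≈ 2.6458
A(l, K) = 6 (A(l, K) = 3 + (2 - 1*(-1)) = 3 + (2 + 1) = 3 + 3 = 6)
I(s) = 1/(6 + s) (I(s) = 1/(s + 6) = 1/(6 + s))
1/(f + I(-269)) = 1/(29637 + 1/(6 - 269)) = 1/(29637 + 1/(-263)) = 1/(29637 - 1/263) = 1/(7794530/263) = 263/7794530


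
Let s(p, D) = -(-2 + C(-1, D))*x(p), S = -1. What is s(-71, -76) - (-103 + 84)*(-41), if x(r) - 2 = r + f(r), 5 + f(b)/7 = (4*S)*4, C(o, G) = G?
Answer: -17627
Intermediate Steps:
f(b) = -147 (f(b) = -35 + 7*((4*(-1))*4) = -35 + 7*(-4*4) = -35 + 7*(-16) = -35 - 112 = -147)
x(r) = -145 + r (x(r) = 2 + (r - 147) = 2 + (-147 + r) = -145 + r)
s(p, D) = -(-145 + p)*(-2 + D) (s(p, D) = -(-2 + D)*(-145 + p) = -(-145 + p)*(-2 + D))
s(-71, -76) - (-103 + 84)*(-41) = -(-145 - 71)*(-2 - 76) - (-103 + 84)*(-41) = -1*(-216)*(-78) - (-19)*(-41) = -16848 - 1*779 = -16848 - 779 = -17627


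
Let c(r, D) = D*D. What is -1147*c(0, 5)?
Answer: -28675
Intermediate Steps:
c(r, D) = D²
-1147*c(0, 5) = -1147*5² = -1147*25 = -28675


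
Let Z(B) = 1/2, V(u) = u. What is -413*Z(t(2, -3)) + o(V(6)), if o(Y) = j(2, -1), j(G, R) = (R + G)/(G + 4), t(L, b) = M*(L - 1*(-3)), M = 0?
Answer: -619/3 ≈ -206.33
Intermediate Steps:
t(L, b) = 0 (t(L, b) = 0*(L - 1*(-3)) = 0*(L + 3) = 0*(3 + L) = 0)
j(G, R) = (G + R)/(4 + G)
o(Y) = 1/6 (o(Y) = (2 - 1)/(4 + 2) = 1/6)
Z(B) = 1/2
-413*Z(t(2, -3)) + o(V(6)) = -413*1/2 + 1/6 = -413/2 + 1/6 = -619/3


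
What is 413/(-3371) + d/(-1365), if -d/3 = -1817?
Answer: -6313022/1533805 ≈ -4.1159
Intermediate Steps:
d = 5451 (d = -3*(-1817) = 5451)
413/(-3371) + d/(-1365) = 413/(-3371) + 5451/(-1365) = 413*(-1/3371) + 5451*(-1/1365) = -413/3371 - 1817/455 = -6313022/1533805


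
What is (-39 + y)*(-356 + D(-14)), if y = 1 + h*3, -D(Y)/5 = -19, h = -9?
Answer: 16965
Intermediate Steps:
D(Y) = 95 (D(Y) = -5*(-19) = 95)
y = -26 (y = 1 - 9*3 = 1 - 27 = -26)
(-39 + y)*(-356 + D(-14)) = (-39 - 26)*(-356 + 95) = -65*(-261) = 16965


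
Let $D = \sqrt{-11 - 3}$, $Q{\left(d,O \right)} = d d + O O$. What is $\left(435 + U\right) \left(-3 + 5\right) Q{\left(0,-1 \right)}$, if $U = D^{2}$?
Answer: $842$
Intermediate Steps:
$Q{\left(d,O \right)} = O^{2} + d^{2}$ ($Q{\left(d,O \right)} = d^{2} + O^{2} = O^{2} + d^{2}$)
$D = i \sqrt{14}$ ($D = \sqrt{-14} = i \sqrt{14} \approx 3.7417 i$)
$U = -14$ ($U = \left(i \sqrt{14}\right)^{2} = -14$)
$\left(435 + U\right) \left(-3 + 5\right) Q{\left(0,-1 \right)} = \left(435 - 14\right) \left(-3 + 5\right) \left(\left(-1\right)^{2} + 0^{2}\right) = 421 \cdot 2 \left(1 + 0\right) = 421 \cdot 2 \cdot 1 = 421 \cdot 2 = 842$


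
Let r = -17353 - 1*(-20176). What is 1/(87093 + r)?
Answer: 1/89916 ≈ 1.1121e-5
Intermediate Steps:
r = 2823 (r = -17353 + 20176 = 2823)
1/(87093 + r) = 1/(87093 + 2823) = 1/89916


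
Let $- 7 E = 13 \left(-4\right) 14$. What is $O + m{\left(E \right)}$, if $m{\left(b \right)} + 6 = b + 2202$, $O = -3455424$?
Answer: $-3453124$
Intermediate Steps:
$E = 104$ ($E = - \frac{13 \left(-4\right) 14}{7} = - \frac{\left(-52\right) 14}{7} = \left(- \frac{1}{7}\right) \left(-728\right) = 104$)
$m{\left(b \right)} = 2196 + b$ ($m{\left(b \right)} = -6 + \left(b + 2202\right) = -6 + \left(2202 + b\right) = 2196 + b$)
$O + m{\left(E \right)} = -3455424 + \left(2196 + 104\right) = -3455424 + 2300 = -3453124$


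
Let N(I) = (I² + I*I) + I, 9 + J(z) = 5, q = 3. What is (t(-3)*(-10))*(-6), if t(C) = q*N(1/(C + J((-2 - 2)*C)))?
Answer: -900/49 ≈ -18.367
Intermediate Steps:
J(z) = -4 (J(z) = -9 + 5 = -4)
N(I) = I + 2*I² (N(I) = (I² + I²) + I = 2*I² + I = I + 2*I²)
t(C) = 3*(1 + 2/(-4 + C))/(-4 + C) (t(C) = 3*((1 + 2/(C - 4))/(C - 4)) = 3*((1 + 2/(-4 + C))/(-4 + C)) = 3*(1 + 2/(-4 + C))/(-4 + C))
(t(-3)*(-10))*(-6) = ((3*(-2 - 3)/(-4 - 3)²)*(-10))*(-6) = ((3*(-5)/(-7)²)*(-10))*(-6) = ((3*(1/49)*(-5))*(-10))*(-6) = -15/49*(-10)*(-6) = (150/49)*(-6) = -900/49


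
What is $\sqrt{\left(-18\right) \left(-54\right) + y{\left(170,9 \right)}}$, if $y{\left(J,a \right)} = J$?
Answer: $\sqrt{1142} \approx 33.793$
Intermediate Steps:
$\sqrt{\left(-18\right) \left(-54\right) + y{\left(170,9 \right)}} = \sqrt{\left(-18\right) \left(-54\right) + 170} = \sqrt{972 + 170} = \sqrt{1142}$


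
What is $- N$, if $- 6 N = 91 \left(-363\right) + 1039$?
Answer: $- \frac{15997}{3} \approx -5332.3$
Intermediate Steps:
$N = \frac{15997}{3}$ ($N = - \frac{91 \left(-363\right) + 1039}{6} = - \frac{-33033 + 1039}{6} = \left(- \frac{1}{6}\right) \left(-31994\right) = \frac{15997}{3} \approx 5332.3$)
$- N = \left(-1\right) \frac{15997}{3} = - \frac{15997}{3}$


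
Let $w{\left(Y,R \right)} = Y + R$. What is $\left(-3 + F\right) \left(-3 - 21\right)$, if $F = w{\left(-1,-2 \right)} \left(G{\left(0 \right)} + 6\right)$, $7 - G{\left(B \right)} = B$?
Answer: $1008$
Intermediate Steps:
$G{\left(B \right)} = 7 - B$
$w{\left(Y,R \right)} = R + Y$
$F = -39$ ($F = \left(-2 - 1\right) \left(\left(7 - 0\right) + 6\right) = - 3 \left(\left(7 + 0\right) + 6\right) = - 3 \left(7 + 6\right) = \left(-3\right) 13 = -39$)
$\left(-3 + F\right) \left(-3 - 21\right) = \left(-3 - 39\right) \left(-3 - 21\right) = \left(-42\right) \left(-24\right) = 1008$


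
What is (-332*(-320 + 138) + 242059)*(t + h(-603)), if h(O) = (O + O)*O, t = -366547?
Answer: 109096846093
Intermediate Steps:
h(O) = 2*O² (h(O) = (2*O)*O = 2*O²)
(-332*(-320 + 138) + 242059)*(t + h(-603)) = (-332*(-320 + 138) + 242059)*(-366547 + 2*(-603)²) = (-332*(-182) + 242059)*(-366547 + 2*363609) = (60424 + 242059)*(-366547 + 727218) = 302483*360671 = 109096846093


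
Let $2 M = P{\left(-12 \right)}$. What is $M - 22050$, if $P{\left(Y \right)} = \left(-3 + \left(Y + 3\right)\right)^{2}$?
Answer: $-21978$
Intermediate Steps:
$P{\left(Y \right)} = Y^{2}$ ($P{\left(Y \right)} = \left(-3 + \left(3 + Y\right)\right)^{2} = Y^{2}$)
$M = 72$ ($M = \frac{\left(-12\right)^{2}}{2} = \frac{1}{2} \cdot 144 = 72$)
$M - 22050 = 72 - 22050 = -21978$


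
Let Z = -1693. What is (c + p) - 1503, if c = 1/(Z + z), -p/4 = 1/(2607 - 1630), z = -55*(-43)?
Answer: -986787343/656544 ≈ -1503.0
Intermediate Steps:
z = 2365
p = -4/977 (p = -4/(2607 - 1630) = -4/977 ≈ -0.0040942)
c = 1/672 (c = 1/(-1693 + 2365) = 1/672 ≈ 0.0014881)
(c + p) - 1503 = (1/672 - 4/977) - 1503 = -1711/656544 - 1503 = -986787343/656544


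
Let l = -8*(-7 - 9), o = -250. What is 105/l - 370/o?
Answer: 7361/3200 ≈ 2.3003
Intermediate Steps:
l = 128 (l = -8*(-16) = 128)
105/l - 370/o = 105/128 - 370/(-250) = 105*(1/128) - 370*(-1/250) = 105/128 + 37/25 = 7361/3200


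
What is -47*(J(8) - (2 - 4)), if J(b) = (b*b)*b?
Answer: -24158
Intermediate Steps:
J(b) = b**3 (J(b) = b**2*b = b**3)
-47*(J(8) - (2 - 4)) = -47*(8**3 - (2 - 4)) = -47*(512 - 1*(-2)) = -47*(512 + 2) = -47*514 = -24158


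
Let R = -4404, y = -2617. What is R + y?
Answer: -7021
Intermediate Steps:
R + y = -4404 - 2617 = -7021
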